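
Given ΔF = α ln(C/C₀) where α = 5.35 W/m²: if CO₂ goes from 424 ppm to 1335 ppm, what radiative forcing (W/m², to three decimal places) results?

CO₂ absorption bands are partially saturated, so forcing scales with the logarithm of the concentration ratio.
CO₂: 5.35 × ln(1335/424) = 5.35 × ln(3.14858) = 5.35 × 1.14695 = 6.1362 W/m².

ΔF = 6.136 W/m²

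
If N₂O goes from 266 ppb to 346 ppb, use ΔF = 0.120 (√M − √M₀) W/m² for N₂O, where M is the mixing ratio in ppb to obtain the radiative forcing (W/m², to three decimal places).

N₂O: 0.120 × (√346 − √266) = 0.120 × (18.6011 − 16.3095) = 0.120 × 2.2916 = 0.2750 W/m².

ΔF = 0.275 W/m²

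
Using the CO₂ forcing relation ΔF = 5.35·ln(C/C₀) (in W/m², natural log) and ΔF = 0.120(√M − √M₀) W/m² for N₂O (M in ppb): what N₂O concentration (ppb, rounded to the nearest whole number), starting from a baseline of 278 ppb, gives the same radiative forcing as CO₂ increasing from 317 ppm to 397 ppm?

M ≈ 713 ppb

CO₂ forcing: 5.35 × ln(397/317) = 5.35 × 0.225035 = 1.20394 W/m².
Set 0.120(√M − √278) = 1.20394: √M = 1.20394/0.120 + √278 = 10.0328 + 16.6733 = 26.7061.
M = (26.7061)² = 713.22 ppb.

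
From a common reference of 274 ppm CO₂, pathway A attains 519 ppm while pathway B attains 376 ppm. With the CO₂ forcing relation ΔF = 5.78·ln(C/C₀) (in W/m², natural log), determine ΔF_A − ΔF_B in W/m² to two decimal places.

ΔF_A = 5.78 ln(519/274) = 5.78 × 0.63878 = 3.6921 W/m².
ΔF_B = 5.78 ln(376/274) = 5.78 × 0.31646 = 1.8291 W/m².
Difference: 3.6921 − 1.8291 = 1.8630 W/m².

ΔF_A − ΔF_B = 1.86 W/m²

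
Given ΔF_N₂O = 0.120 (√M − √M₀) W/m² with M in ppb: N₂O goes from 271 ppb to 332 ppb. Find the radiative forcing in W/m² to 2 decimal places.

N₂O: 0.120 × (√332 − √271) = 0.120 × (18.2209 − 16.4621) = 0.120 × 1.7588 = 0.2111 W/m².

ΔF = 0.21 W/m²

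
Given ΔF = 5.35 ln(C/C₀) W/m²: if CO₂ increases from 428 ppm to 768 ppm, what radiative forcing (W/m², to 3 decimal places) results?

ΔF = 3.128 W/m²

CO₂: 5.35 × ln(768/428) = 5.35 × ln(1.79439) = 5.35 × 0.58467 = 3.1280 W/m².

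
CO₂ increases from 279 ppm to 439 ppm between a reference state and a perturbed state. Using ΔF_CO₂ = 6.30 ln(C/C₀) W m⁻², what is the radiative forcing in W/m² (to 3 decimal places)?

ΔF = 2.856 W/m²

CO₂: 6.30 × ln(439/279) = 6.30 × ln(1.57348) = 6.30 × 0.45329 = 2.8557 W/m².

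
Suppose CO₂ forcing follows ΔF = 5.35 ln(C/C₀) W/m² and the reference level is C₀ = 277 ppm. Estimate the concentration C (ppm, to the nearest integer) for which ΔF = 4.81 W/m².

C ≈ 681 ppm

Set 5.35 ln(C/277) = 4.81, so ln(C/277) = 4.81/5.35 = 0.89907.
Then C/277 = e^0.89907 = 2.45732, giving C = 277 × 2.45732 = 680.68 ppm.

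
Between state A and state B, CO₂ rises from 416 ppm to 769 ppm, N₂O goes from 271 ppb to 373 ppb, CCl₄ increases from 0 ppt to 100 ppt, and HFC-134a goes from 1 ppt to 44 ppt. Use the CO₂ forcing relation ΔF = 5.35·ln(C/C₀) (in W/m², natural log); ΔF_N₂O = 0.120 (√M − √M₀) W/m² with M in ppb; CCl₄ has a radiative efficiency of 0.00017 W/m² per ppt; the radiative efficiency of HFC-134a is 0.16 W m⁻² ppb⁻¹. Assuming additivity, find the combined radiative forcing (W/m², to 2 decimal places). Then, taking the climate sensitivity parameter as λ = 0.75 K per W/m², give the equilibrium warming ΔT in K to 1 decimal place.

ΔF = 3.65 W/m²; ΔT = 2.7 K

CO₂: 5.35 × ln(769/416) = 5.35 × ln(1.84856) = 5.35 × 0.61441 = 3.2871 W/m².
N₂O: 0.120 × (√373 − √271) = 0.120 × (19.3132 − 16.4621) = 0.120 × 2.8511 = 0.3421 W/m².
CCl₄: ΔF = 0.00017 × (100 − 0) = 0.00017 × 100 = 0.0170 W/m².
HFC-134a: Δ = 44 − 1 = 43 ppt = 0.043 ppb; ΔF = 0.16 × 0.043 = 0.0069 W/m².
Total ΔF = 3.2871 + 0.3421 + 0.0170 + 0.0069 = 3.6531 W/m².
ΔT = λ ΔF = 0.75 × 3.65 = 2.7375 K.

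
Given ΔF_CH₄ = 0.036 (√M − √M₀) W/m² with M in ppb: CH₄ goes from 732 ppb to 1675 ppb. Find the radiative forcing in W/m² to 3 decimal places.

ΔF = 0.499 W/m²

CH₄: 0.036 × (√1675 − √732) = 0.036 × (40.9268 − 27.0555) = 0.036 × 13.8713 = 0.4994 W/m².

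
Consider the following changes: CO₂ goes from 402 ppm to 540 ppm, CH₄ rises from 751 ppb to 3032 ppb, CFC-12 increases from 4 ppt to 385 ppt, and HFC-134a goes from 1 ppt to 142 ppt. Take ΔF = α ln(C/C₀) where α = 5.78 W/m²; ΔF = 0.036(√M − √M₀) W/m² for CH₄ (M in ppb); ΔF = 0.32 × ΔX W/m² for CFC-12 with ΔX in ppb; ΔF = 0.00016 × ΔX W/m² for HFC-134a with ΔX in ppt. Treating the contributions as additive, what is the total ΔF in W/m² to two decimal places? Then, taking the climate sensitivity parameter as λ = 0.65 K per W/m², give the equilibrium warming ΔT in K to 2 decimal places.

ΔF = 2.85 W/m²; ΔT = 1.85 K

CO₂: 5.78 × ln(540/402) = 5.78 × ln(1.34328) = 5.78 × 0.29511 = 1.7057 W/m².
CH₄: 0.036 × (√3032 − √751) = 0.036 × (55.0636 − 27.4044) = 0.036 × 27.6592 = 0.9957 W/m².
CFC-12: Δ = 385 − 4 = 381 ppt = 0.381 ppb; ΔF = 0.32 × 0.381 = 0.1219 W/m².
HFC-134a: ΔF = 0.00016 × (142 − 1) = 0.00016 × 141 = 0.0226 W/m².
Total ΔF = 1.7057 + 0.9957 + 0.1219 + 0.0226 = 2.8459 W/m².
ΔT = λ ΔF = 0.65 × 2.85 = 1.8525 K.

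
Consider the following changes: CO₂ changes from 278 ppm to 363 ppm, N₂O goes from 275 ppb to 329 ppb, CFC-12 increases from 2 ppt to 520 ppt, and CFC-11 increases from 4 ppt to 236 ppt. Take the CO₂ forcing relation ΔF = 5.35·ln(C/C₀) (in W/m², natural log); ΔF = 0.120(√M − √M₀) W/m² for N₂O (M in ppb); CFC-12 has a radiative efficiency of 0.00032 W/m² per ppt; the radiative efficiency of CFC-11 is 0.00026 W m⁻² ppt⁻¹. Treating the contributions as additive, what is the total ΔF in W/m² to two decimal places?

CO₂: 5.35 × ln(363/278) = 5.35 × ln(1.30576) = 5.35 × 0.26679 = 1.4273 W/m².
N₂O: 0.120 × (√329 − √275) = 0.120 × (18.1384 − 16.5831) = 0.120 × 1.5553 = 0.1866 W/m².
CFC-12: ΔF = 0.00032 × (520 − 2) = 0.00032 × 518 = 0.1658 W/m².
CFC-11: ΔF = 0.00026 × (236 − 4) = 0.00026 × 232 = 0.0603 W/m².
Total ΔF = 1.4273 + 0.1866 + 0.1658 + 0.0603 = 1.8400 W/m².

ΔF = 1.84 W/m²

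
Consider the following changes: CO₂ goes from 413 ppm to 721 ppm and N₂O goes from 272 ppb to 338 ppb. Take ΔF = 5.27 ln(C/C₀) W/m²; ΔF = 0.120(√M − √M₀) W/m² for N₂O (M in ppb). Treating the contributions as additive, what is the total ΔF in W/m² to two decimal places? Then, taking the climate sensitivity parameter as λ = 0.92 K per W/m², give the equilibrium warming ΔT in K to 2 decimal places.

ΔF = 3.16 W/m²; ΔT = 2.91 K

CO₂: 5.27 × ln(721/413) = 5.27 × ln(1.74576) = 5.27 × 0.55719 = 2.9364 W/m².
N₂O: 0.120 × (√338 − √272) = 0.120 × (18.3848 − 16.4924) = 0.120 × 1.8924 = 0.2271 W/m².
Total ΔF = 2.9364 + 0.2271 = 3.1635 W/m².
ΔT = λ ΔF = 0.92 × 3.16 = 2.9072 K.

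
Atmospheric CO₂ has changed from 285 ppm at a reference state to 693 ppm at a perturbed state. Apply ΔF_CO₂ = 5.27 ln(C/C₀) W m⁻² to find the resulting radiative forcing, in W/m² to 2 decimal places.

ΔF = 4.68 W/m²

CO₂ absorption bands are partially saturated, so forcing scales with the logarithm of the concentration ratio.
CO₂: 5.27 × ln(693/285) = 5.27 × ln(2.43158) = 5.27 × 0.88854 = 4.6826 W/m².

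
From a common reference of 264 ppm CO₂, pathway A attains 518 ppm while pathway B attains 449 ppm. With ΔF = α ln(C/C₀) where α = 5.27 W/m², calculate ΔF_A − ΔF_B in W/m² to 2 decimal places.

ΔF_A − ΔF_B = 0.75 W/m²

ΔF_A = 5.27 ln(518/264) = 5.27 × 0.67403 = 3.5521 W/m².
ΔF_B = 5.27 ln(449/264) = 5.27 × 0.53107 = 2.7987 W/m².
Difference: 3.5521 − 2.7987 = 0.7534 W/m².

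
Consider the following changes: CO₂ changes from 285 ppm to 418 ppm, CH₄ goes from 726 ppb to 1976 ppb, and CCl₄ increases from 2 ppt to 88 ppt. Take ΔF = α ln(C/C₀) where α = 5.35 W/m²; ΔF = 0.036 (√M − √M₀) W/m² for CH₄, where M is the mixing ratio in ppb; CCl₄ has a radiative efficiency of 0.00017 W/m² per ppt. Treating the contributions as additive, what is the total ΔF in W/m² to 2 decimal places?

CO₂: 5.35 × ln(418/285) = 5.35 × ln(1.46667) = 5.35 × 0.38299 = 2.0490 W/m².
CH₄: 0.036 × (√1976 − √726) = 0.036 × (44.4522 − 26.9444) = 0.036 × 17.5078 = 0.6303 W/m².
CCl₄: ΔF = 0.00017 × (88 − 2) = 0.00017 × 86 = 0.0146 W/m².
Total ΔF = 2.0490 + 0.6303 + 0.0146 = 2.6939 W/m².

ΔF = 2.69 W/m²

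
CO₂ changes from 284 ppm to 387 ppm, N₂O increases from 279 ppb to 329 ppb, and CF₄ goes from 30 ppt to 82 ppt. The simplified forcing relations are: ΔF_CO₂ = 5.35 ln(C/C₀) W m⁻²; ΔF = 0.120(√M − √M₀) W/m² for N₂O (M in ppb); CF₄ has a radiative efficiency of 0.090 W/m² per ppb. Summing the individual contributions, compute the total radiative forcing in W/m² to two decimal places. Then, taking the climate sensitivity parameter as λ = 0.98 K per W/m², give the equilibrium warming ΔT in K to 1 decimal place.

CO₂: 5.35 × ln(387/284) = 5.35 × ln(1.36268) = 5.35 × 0.30945 = 1.6556 W/m².
N₂O: 0.120 × (√329 − √279) = 0.120 × (18.1384 − 16.7033) = 0.120 × 1.4351 = 0.1722 W/m².
CF₄: Δ = 82 − 30 = 52 ppt = 0.052 ppb; ΔF = 0.090 × 0.052 = 0.0047 W/m².
Total ΔF = 1.6556 + 0.1722 + 0.0047 = 1.8325 W/m².
ΔT = λ ΔF = 0.98 × 1.83 = 1.7934 K.

ΔF = 1.83 W/m²; ΔT = 1.8 K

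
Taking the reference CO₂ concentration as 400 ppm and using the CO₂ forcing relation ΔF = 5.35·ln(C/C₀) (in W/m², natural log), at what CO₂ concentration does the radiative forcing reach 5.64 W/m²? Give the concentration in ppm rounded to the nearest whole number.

Set 5.35 ln(C/400) = 5.64, so ln(C/400) = 5.64/5.35 = 1.05421.
Then C/400 = e^1.05421 = 2.86971, giving C = 400 × 2.86971 = 1147.88 ppm.

C ≈ 1148 ppm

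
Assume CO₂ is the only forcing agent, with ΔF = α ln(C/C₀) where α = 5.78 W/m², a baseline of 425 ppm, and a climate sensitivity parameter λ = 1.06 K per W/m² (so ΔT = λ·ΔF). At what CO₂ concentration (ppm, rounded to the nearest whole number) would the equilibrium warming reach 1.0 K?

C ≈ 500 ppm

Required forcing: ΔF = ΔT/λ = 1.0/1.06 = 0.9434 W/m².
Then ln(C/425) = ΔF/5.78 = 0.9434/5.78 = 0.16322.
So C = 425 × e^0.16322 = 425 × 1.17730 = 500.35 ppm.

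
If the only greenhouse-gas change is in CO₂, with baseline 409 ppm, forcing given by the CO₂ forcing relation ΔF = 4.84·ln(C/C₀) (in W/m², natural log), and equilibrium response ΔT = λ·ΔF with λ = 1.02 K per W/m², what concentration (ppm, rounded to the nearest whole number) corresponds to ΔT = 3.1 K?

C ≈ 766 ppm

Required forcing: ΔF = ΔT/λ = 3.1/1.02 = 3.0392 W/m².
Then ln(C/409) = ΔF/4.84 = 3.0392/4.84 = 0.62793.
So C = 409 × e^0.62793 = 409 × 1.87373 = 766.36 ppm.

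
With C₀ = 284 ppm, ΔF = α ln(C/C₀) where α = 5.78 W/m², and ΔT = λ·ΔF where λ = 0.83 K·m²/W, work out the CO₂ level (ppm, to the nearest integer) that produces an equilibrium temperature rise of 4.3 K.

Required forcing: ΔF = ΔT/λ = 4.3/0.83 = 5.1807 W/m².
Then ln(C/284) = ΔF/5.78 = 5.1807/5.78 = 0.89631.
So C = 284 × e^0.89631 = 284 × 2.45054 = 695.95 ppm.

C ≈ 696 ppm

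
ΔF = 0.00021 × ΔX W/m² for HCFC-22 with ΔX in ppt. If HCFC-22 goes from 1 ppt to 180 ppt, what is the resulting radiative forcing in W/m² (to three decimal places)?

ΔF = 0.038 W/m²

HCFC-22: ΔF = 0.00021 × (180 − 1) = 0.00021 × 179 = 0.0376 W/m².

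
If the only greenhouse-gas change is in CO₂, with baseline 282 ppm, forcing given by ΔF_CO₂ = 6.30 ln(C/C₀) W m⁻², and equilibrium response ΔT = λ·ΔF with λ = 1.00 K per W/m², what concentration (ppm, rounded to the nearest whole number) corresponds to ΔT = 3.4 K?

Required forcing: ΔF = ΔT/λ = 3.4/1.00 = 3.4000 W/m².
Then ln(C/282) = ΔF/6.30 = 3.4000/6.30 = 0.53968.
So C = 282 × e^0.53968 = 282 × 1.71546 = 483.76 ppm.

C ≈ 484 ppm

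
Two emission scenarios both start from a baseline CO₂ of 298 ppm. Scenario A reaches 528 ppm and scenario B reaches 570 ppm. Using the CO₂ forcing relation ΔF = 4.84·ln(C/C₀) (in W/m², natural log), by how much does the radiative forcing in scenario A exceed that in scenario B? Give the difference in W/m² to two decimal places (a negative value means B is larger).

ΔF_A = 4.84 ln(528/298) = 4.84 × 0.57200 = 2.7685 W/m².
ΔF_B = 4.84 ln(570/298) = 4.84 × 0.64854 = 3.1389 W/m².
Difference: 2.7685 − 3.1389 = -0.3704 W/m².

ΔF_A − ΔF_B = -0.37 W/m²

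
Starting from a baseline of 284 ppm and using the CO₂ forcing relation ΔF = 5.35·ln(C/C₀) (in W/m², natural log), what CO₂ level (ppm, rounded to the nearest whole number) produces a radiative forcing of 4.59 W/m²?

C ≈ 670 ppm

Set 5.35 ln(C/284) = 4.59, so ln(C/284) = 4.59/5.35 = 0.85794.
Then C/284 = e^0.85794 = 2.35830, giving C = 284 × 2.35830 = 669.76 ppm.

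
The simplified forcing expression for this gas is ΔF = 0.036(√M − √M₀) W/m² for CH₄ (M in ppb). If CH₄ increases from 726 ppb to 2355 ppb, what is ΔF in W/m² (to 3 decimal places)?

ΔF = 0.777 W/m²

CH₄: 0.036 × (√2355 − √726) = 0.036 × (48.5283 − 26.9444) = 0.036 × 21.5839 = 0.7770 W/m².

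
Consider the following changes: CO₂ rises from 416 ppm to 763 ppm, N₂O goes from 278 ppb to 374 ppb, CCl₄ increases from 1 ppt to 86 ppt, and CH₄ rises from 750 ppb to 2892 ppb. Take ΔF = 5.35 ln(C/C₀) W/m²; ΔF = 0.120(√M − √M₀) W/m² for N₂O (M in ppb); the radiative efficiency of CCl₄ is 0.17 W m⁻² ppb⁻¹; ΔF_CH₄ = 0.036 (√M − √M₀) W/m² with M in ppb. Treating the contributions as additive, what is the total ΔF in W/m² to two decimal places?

ΔF = 4.53 W/m²

CO₂: 5.35 × ln(763/416) = 5.35 × ln(1.83413) = 5.35 × 0.60657 = 3.2451 W/m².
N₂O: 0.120 × (√374 − √278) = 0.120 × (19.3391 − 16.6733) = 0.120 × 2.6658 = 0.3199 W/m².
CCl₄: Δ = 86 − 1 = 85 ppt = 0.085 ppb; ΔF = 0.17 × 0.085 = 0.0145 W/m².
CH₄: 0.036 × (√2892 − √750) = 0.036 × (53.7773 − 27.3861) = 0.036 × 26.3912 = 0.9501 W/m².
Total ΔF = 3.2451 + 0.3199 + 0.0145 + 0.9501 = 4.5296 W/m².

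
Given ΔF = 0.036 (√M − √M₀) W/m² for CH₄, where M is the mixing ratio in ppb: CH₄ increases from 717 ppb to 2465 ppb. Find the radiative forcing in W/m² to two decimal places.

CH₄: 0.036 × (√2465 − √717) = 0.036 × (49.6488 − 26.7769) = 0.036 × 22.8719 = 0.8234 W/m².

ΔF = 0.82 W/m²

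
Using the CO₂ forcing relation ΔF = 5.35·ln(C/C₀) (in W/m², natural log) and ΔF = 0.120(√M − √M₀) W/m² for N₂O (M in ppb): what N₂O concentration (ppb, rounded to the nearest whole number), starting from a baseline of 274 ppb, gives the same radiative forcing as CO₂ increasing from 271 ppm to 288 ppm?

M ≈ 371 ppb

CO₂ forcing: 5.35 × ln(288/271) = 5.35 × 0.060842 = 0.32550 W/m².
Set 0.120(√M − √274) = 0.32550: √M = 0.32550/0.120 + √274 = 2.7125 + 16.5529 = 19.2654.
M = (19.2654)² = 371.16 ppb.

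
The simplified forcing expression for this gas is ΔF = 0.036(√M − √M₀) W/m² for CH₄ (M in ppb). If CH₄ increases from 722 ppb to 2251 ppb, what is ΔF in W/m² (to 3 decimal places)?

CH₄: 0.036 × (√2251 − √722) = 0.036 × (47.4447 − 26.8701) = 0.036 × 20.5746 = 0.7407 W/m².

ΔF = 0.741 W/m²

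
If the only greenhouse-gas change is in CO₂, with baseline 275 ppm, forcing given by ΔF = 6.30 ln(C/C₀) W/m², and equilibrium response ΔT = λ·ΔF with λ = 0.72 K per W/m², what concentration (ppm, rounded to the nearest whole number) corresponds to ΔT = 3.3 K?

C ≈ 569 ppm

Required forcing: ΔF = ΔT/λ = 3.3/0.72 = 4.5833 W/m².
Then ln(C/275) = ΔF/6.30 = 4.5833/6.30 = 0.72751.
So C = 275 × e^0.72751 = 275 × 2.06992 = 569.23 ppm.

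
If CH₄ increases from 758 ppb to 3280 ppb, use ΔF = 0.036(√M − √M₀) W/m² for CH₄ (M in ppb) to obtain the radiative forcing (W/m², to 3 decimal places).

CH₄: 0.036 × (√3280 − √758) = 0.036 × (57.2713 − 27.5318) = 0.036 × 29.7395 = 1.0706 W/m².

ΔF = 1.071 W/m²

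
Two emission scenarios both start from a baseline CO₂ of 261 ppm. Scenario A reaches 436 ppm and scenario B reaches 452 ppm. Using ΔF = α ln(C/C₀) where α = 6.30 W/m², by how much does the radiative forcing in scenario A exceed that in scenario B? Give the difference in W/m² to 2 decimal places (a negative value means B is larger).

ΔF_A = 6.30 ln(436/261) = 6.30 × 0.51312 = 3.2327 W/m².
ΔF_B = 6.30 ln(452/261) = 6.30 × 0.54916 = 3.4597 W/m².
Difference: 3.2327 − 3.4597 = -0.2270 W/m².

ΔF_A − ΔF_B = -0.23 W/m²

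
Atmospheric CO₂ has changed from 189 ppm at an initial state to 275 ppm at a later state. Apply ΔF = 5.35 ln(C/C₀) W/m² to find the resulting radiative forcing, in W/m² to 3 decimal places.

ΔF = 2.006 W/m²

CO₂: 5.35 × ln(275/189) = 5.35 × ln(1.45503) = 5.35 × 0.37503 = 2.0064 W/m².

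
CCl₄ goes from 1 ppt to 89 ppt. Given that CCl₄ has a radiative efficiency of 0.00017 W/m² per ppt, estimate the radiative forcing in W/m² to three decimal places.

ΔF = 0.015 W/m²

CCl₄: ΔF = 0.00017 × (89 − 1) = 0.00017 × 88 = 0.0150 W/m².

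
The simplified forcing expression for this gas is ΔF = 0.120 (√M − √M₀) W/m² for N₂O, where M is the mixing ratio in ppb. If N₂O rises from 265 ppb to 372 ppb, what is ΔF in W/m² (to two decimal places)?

ΔF = 0.36 W/m²

N₂O: 0.120 × (√372 − √265) = 0.120 × (19.2873 − 16.2788) = 0.120 × 3.0085 = 0.3610 W/m².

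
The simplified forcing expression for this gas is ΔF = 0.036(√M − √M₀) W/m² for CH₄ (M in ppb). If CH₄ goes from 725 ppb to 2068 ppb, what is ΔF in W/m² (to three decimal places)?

ΔF = 0.668 W/m²

CH₄: 0.036 × (√2068 − √725) = 0.036 × (45.4753 − 26.9258) = 0.036 × 18.5495 = 0.6678 W/m².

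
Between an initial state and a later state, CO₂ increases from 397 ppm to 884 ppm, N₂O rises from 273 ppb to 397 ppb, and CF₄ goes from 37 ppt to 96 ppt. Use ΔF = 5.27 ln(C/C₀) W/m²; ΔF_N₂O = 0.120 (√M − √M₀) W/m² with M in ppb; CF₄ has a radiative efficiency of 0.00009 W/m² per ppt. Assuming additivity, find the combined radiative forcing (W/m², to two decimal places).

CO₂: 5.27 × ln(884/397) = 5.27 × ln(2.22670) = 5.27 × 0.80052 = 4.2187 W/m².
N₂O: 0.120 × (√397 − √273) = 0.120 × (19.9249 − 16.5227) = 0.120 × 3.4022 = 0.4083 W/m².
CF₄: ΔF = 0.00009 × (96 − 37) = 0.00009 × 59 = 0.0053 W/m².
Total ΔF = 4.2187 + 0.4083 + 0.0053 = 4.6323 W/m².

ΔF = 4.63 W/m²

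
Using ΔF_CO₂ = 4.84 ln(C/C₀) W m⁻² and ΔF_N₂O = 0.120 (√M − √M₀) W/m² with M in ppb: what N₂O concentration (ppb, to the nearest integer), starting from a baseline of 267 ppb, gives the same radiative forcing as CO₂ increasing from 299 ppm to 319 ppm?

CO₂ forcing: 4.84 × ln(319/299) = 4.84 × 0.064748 = 0.31338 W/m².
Set 0.120(√M − √267) = 0.31338: √M = 0.31338/0.120 + √267 = 2.6115 + 16.3401 = 18.9516.
M = (18.9516)² = 359.16 ppb.

M ≈ 359 ppb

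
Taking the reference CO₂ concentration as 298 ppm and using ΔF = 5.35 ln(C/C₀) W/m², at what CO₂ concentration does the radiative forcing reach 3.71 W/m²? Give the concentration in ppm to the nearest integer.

C ≈ 596 ppm

Set 5.35 ln(C/298) = 3.71, so ln(C/298) = 3.71/5.35 = 0.69346.
Then C/298 = e^0.69346 = 2.00063, giving C = 298 × 2.00063 = 596.19 ppm.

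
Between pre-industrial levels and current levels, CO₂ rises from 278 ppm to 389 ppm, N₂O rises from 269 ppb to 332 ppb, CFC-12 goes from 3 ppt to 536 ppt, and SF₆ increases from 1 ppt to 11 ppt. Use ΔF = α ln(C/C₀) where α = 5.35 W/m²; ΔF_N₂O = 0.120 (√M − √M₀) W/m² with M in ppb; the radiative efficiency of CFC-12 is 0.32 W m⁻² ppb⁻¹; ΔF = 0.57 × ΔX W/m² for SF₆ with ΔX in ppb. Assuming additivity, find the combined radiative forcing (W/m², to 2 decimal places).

ΔF = 2.19 W/m²

CO₂: 5.35 × ln(389/278) = 5.35 × ln(1.39928) = 5.35 × 0.33596 = 1.7974 W/m².
N₂O: 0.120 × (√332 − √269) = 0.120 × (18.2209 − 16.4012) = 0.120 × 1.8197 = 0.2184 W/m².
CFC-12: Δ = 536 − 3 = 533 ppt = 0.533 ppb; ΔF = 0.32 × 0.533 = 0.1706 W/m².
SF₆: Δ = 11 − 1 = 10 ppt = 0.010 ppb; ΔF = 0.57 × 0.010 = 0.0057 W/m².
Total ΔF = 1.7974 + 0.2184 + 0.1706 + 0.0057 = 2.1921 W/m².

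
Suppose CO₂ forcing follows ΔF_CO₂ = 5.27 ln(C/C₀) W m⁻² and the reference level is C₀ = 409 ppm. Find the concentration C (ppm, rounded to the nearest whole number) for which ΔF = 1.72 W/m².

Set 5.27 ln(C/409) = 1.72, so ln(C/409) = 1.72/5.27 = 0.32638.
Then C/409 = e^0.32638 = 1.38594, giving C = 409 × 1.38594 = 566.85 ppm.

C ≈ 567 ppm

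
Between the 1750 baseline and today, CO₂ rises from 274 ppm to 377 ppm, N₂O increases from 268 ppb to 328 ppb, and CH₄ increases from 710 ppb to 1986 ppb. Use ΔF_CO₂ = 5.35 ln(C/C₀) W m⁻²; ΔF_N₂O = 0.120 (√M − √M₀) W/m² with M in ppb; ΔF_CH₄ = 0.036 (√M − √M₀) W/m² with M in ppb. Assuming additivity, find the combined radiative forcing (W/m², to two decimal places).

CO₂: 5.35 × ln(377/274) = 5.35 × ln(1.37591) = 5.35 × 0.31912 = 1.7073 W/m².
N₂O: 0.120 × (√328 − √268) = 0.120 × (18.1108 − 16.3707) = 0.120 × 1.7401 = 0.2088 W/m².
CH₄: 0.036 × (√1986 − √710) = 0.036 × (44.5646 − 26.6458) = 0.036 × 17.9188 = 0.6451 W/m².
Total ΔF = 1.7073 + 0.2088 + 0.6451 = 2.5612 W/m².

ΔF = 2.56 W/m²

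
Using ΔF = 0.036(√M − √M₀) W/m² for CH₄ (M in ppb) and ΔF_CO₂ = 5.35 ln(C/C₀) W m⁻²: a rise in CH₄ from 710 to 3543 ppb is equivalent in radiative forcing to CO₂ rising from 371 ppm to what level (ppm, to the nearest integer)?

CH₄ forcing: 0.036 × (√3543 − √710) = 0.036 × (59.5231 − 26.6458) = 0.036 × 32.8773 = 1.18358 W/m².
Set 5.35 ln(C/371) = 1.18358: ln(C/371) = 1.18358/5.35 = 0.22123, so C = 371 × e^0.22123 = 371 × 1.24761 = 462.86 ppm.

C ≈ 463 ppm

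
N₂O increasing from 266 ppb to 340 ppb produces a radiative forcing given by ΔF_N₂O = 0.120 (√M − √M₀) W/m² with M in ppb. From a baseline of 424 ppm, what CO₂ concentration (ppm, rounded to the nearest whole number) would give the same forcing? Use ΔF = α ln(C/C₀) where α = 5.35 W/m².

C ≈ 445 ppm

N₂O forcing: 0.120 × (√340 − √266) = 0.120 × (18.4391 − 16.3095) = 0.120 × 2.1296 = 0.25555 W/m².
Set 5.35 ln(C/424) = 0.25555: ln(C/424) = 0.25555/5.35 = 0.04777, so C = 424 × e^0.04777 = 424 × 1.04893 = 444.75 ppm.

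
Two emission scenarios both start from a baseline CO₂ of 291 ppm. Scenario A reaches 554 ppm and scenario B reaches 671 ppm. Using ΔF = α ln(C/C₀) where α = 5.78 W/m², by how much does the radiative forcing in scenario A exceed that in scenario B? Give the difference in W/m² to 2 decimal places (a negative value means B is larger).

ΔF_A − ΔF_B = -1.11 W/m²

ΔF_A = 5.78 ln(554/291) = 5.78 × 0.64384 = 3.7214 W/m².
ΔF_B = 5.78 ln(671/291) = 5.78 × 0.83545 = 4.8289 W/m².
Difference: 3.7214 − 4.8289 = -1.1075 W/m².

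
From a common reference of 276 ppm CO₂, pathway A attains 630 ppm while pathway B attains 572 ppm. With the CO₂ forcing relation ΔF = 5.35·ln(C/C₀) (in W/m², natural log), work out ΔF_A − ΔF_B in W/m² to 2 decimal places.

ΔF_A − ΔF_B = 0.52 W/m²

ΔF_A = 5.35 ln(630/276) = 5.35 × 0.82532 = 4.4155 W/m².
ΔF_B = 5.35 ln(572/276) = 5.35 × 0.72874 = 3.8988 W/m².
Difference: 4.4155 − 3.8988 = 0.5167 W/m².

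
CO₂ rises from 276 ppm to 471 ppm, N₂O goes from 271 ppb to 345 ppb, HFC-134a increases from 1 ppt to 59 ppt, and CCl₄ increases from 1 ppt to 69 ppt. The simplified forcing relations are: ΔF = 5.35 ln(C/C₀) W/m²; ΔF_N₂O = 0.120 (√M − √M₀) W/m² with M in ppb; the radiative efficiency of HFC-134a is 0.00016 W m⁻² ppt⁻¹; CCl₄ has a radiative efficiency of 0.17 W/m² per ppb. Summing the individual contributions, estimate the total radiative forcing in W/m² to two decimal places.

ΔF = 3.13 W/m²

CO₂: 5.35 × ln(471/276) = 5.35 × ln(1.70652) = 5.35 × 0.53446 = 2.8594 W/m².
N₂O: 0.120 × (√345 − √271) = 0.120 × (18.5742 − 16.4621) = 0.120 × 2.1121 = 0.2535 W/m².
HFC-134a: ΔF = 0.00016 × (59 − 1) = 0.00016 × 58 = 0.0093 W/m².
CCl₄: Δ = 69 − 1 = 68 ppt = 0.068 ppb; ΔF = 0.17 × 0.068 = 0.0116 W/m².
Total ΔF = 2.8594 + 0.2535 + 0.0093 + 0.0116 = 3.1338 W/m².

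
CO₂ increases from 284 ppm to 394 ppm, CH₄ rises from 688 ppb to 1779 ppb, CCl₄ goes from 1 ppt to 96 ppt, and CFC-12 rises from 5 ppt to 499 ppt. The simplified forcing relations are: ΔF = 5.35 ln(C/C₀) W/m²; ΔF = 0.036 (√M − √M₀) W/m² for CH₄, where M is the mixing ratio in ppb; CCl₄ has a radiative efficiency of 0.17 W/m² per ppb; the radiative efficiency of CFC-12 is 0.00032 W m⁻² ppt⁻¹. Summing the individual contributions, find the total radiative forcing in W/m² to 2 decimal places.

ΔF = 2.50 W/m²

CO₂: 5.35 × ln(394/284) = 5.35 × ln(1.38732) = 5.35 × 0.32737 = 1.7514 W/m².
CH₄: 0.036 × (√1779 − √688) = 0.036 × (42.1782 − 26.2298) = 0.036 × 15.9484 = 0.5741 W/m².
CCl₄: Δ = 96 − 1 = 95 ppt = 0.095 ppb; ΔF = 0.17 × 0.095 = 0.0162 W/m².
CFC-12: ΔF = 0.00032 × (499 − 5) = 0.00032 × 494 = 0.1581 W/m².
Total ΔF = 1.7514 + 0.5741 + 0.0162 + 0.1581 = 2.4998 W/m².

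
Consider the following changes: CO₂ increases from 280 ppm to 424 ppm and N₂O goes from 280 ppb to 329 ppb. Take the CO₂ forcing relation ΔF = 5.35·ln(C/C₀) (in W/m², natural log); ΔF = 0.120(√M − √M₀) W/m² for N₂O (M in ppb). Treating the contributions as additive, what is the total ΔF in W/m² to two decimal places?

CO₂: 5.35 × ln(424/280) = 5.35 × ln(1.51429) = 5.35 × 0.41495 = 2.2200 W/m².
N₂O: 0.120 × (√329 − √280) = 0.120 × (18.1384 − 16.7332) = 0.120 × 1.4052 = 0.1686 W/m².
Total ΔF = 2.2200 + 0.1686 = 2.3886 W/m².

ΔF = 2.39 W/m²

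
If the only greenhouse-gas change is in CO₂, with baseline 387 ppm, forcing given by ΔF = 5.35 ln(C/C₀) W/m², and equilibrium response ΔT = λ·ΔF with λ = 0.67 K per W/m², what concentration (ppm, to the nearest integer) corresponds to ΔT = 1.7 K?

Required forcing: ΔF = ΔT/λ = 1.7/0.67 = 2.5373 W/m².
Then ln(C/387) = ΔF/5.35 = 2.5373/5.35 = 0.47426.
So C = 387 × e^0.47426 = 387 × 1.60682 = 621.84 ppm.

C ≈ 622 ppm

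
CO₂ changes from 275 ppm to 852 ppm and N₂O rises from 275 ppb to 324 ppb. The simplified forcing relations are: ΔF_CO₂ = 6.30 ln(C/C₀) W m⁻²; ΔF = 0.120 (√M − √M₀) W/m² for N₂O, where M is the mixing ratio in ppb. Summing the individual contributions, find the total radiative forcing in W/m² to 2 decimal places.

ΔF = 7.29 W/m²

CO₂: 6.30 × ln(852/275) = 6.30 × ln(3.09818) = 6.30 × 1.13081 = 7.1241 W/m².
N₂O: 0.120 × (√324 − √275) = 0.120 × (18.0000 − 16.5831) = 0.120 × 1.4169 = 0.1700 W/m².
Total ΔF = 7.1241 + 0.1700 = 7.2941 W/m².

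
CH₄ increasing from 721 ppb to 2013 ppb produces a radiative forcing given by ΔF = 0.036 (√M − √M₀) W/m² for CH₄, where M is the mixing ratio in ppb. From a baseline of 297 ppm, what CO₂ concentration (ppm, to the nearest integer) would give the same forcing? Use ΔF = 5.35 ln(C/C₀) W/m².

CH₄ forcing: 0.036 × (√2013 − √721) = 0.036 × (44.8665 − 26.8514) = 0.036 × 18.0151 = 0.64854 W/m².
Set 5.35 ln(C/297) = 0.64854: ln(C/297) = 0.64854/5.35 = 0.12122, so C = 297 × e^0.12122 = 297 × 1.12887 = 335.27 ppm.

C ≈ 335 ppm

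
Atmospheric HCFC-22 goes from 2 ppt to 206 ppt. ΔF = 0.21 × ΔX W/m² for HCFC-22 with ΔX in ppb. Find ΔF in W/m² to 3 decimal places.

ΔF = 0.043 W/m²

HCFC-22: Δ = 206 − 2 = 204 ppt = 0.204 ppb; ΔF = 0.21 × 0.204 = 0.0428 W/m².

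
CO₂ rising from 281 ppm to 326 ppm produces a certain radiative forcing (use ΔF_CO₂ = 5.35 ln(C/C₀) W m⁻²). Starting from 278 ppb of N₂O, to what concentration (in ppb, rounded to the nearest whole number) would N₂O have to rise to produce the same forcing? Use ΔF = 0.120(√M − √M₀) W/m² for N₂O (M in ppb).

M ≈ 543 ppb

CO₂ forcing: 5.35 × ln(326/281) = 5.35 × 0.148543 = 0.79471 W/m².
Set 0.120(√M − √278) = 0.79471: √M = 0.79471/0.120 + √278 = 6.6226 + 16.6733 = 23.2959.
M = (23.2959)² = 542.70 ppb.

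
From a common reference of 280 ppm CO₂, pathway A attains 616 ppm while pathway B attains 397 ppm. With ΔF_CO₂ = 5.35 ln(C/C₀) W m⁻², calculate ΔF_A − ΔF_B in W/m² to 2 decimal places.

ΔF_A = 5.35 ln(616/280) = 5.35 × 0.78846 = 4.2183 W/m².
ΔF_B = 5.35 ln(397/280) = 5.35 × 0.34915 = 1.8680 W/m².
Difference: 4.2183 − 1.8680 = 2.3503 W/m².

ΔF_A − ΔF_B = 2.35 W/m²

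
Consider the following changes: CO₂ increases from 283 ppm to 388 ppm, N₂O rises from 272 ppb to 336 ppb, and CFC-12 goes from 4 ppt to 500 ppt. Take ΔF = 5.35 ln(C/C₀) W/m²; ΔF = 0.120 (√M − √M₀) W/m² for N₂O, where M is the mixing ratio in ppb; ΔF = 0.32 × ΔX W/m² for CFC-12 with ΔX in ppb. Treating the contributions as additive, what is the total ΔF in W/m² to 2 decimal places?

ΔF = 2.07 W/m²

CO₂: 5.35 × ln(388/283) = 5.35 × ln(1.37102) = 5.35 × 0.31555 = 1.6882 W/m².
N₂O: 0.120 × (√336 − √272) = 0.120 × (18.3303 − 16.4924) = 0.120 × 1.8379 = 0.2205 W/m².
CFC-12: Δ = 500 − 4 = 496 ppt = 0.496 ppb; ΔF = 0.32 × 0.496 = 0.1587 W/m².
Total ΔF = 1.6882 + 0.2205 + 0.1587 = 2.0674 W/m².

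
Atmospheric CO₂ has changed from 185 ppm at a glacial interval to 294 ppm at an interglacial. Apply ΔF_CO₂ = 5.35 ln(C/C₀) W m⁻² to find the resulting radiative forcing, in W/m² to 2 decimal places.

CO₂: 5.35 × ln(294/185) = 5.35 × ln(1.58919) = 5.35 × 0.46322 = 2.4782 W/m².

ΔF = 2.48 W/m²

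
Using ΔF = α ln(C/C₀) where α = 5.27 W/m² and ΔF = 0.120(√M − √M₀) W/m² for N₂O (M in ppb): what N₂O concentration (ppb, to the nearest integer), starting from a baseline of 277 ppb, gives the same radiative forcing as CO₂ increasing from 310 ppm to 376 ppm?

CO₂ forcing: 5.27 × ln(376/310) = 5.27 × 0.193017 = 1.01720 W/m².
Set 0.120(√M − √277) = 1.01720: √M = 1.01720/0.120 + √277 = 8.4767 + 16.6433 = 25.1200.
M = (25.1200)² = 631.01 ppb.

M ≈ 631 ppb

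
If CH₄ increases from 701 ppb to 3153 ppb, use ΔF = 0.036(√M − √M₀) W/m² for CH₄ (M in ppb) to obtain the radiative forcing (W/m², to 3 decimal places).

ΔF = 1.068 W/m²

CH₄: 0.036 × (√3153 − √701) = 0.036 × (56.1516 − 26.4764) = 0.036 × 29.6752 = 1.0683 W/m².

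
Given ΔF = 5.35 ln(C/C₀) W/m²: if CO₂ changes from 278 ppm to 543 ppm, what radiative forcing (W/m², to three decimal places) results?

CO₂ absorption bands are partially saturated, so forcing scales with the logarithm of the concentration ratio.
CO₂: 5.35 × ln(543/278) = 5.35 × ln(1.95324) = 5.35 × 0.66949 = 3.5818 W/m².

ΔF = 3.582 W/m²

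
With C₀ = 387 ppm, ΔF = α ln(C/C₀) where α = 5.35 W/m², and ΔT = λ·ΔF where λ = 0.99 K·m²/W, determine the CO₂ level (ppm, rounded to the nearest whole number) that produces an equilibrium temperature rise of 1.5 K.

Required forcing: ΔF = ΔT/λ = 1.5/0.99 = 1.5152 W/m².
Then ln(C/387) = ΔF/5.35 = 1.5152/5.35 = 0.28321.
So C = 387 × e^0.28321 = 387 × 1.32738 = 513.70 ppm.

C ≈ 514 ppm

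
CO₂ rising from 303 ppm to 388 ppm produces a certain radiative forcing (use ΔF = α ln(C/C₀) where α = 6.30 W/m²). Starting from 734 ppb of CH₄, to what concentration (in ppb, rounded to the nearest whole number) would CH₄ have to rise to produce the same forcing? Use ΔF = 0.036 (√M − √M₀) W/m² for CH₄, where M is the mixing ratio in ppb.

M ≈ 4951 ppb

CO₂ forcing: 6.30 × ln(388/303) = 6.30 × 0.247273 = 1.55782 W/m².
Set 0.036(√M − √734) = 1.55782: √M = 1.55782/0.036 + √734 = 43.2728 + 27.0924 = 70.3652.
M = (70.3652)² = 4951.26 ppb.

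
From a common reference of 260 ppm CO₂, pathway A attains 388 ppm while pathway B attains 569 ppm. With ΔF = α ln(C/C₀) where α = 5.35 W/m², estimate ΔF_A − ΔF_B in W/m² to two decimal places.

ΔF_A = 5.35 ln(388/260) = 5.35 × 0.40032 = 2.1417 W/m².
ΔF_B = 5.35 ln(569/260) = 5.35 × 0.78320 = 4.1901 W/m².
Difference: 2.1417 − 4.1901 = -2.0484 W/m².

ΔF_A − ΔF_B = -2.05 W/m²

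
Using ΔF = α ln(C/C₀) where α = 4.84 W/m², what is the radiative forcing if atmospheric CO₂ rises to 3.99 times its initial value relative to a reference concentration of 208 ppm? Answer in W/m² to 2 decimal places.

Because the forcing depends only on the ratio C/C₀, the initial concentration does not enter.
ΔF = 4.84 × ln(3.99) = 4.84 × 1.38379 = 6.6975 W/m².

ΔF = 6.70 W/m²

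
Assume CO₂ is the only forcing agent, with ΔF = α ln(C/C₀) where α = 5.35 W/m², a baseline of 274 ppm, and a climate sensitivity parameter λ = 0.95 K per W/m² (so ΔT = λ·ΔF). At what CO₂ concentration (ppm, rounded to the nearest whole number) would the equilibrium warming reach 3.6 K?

C ≈ 556 ppm

Required forcing: ΔF = ΔT/λ = 3.6/0.95 = 3.7895 W/m².
Then ln(C/274) = ΔF/5.35 = 3.7895/5.35 = 0.70832.
So C = 274 × e^0.70832 = 274 × 2.03058 = 556.38 ppm.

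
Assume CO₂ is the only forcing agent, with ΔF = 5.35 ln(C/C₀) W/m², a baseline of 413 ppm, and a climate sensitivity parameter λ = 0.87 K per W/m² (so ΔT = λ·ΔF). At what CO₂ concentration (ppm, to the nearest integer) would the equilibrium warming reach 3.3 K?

Required forcing: ΔF = ΔT/λ = 3.3/0.87 = 3.7931 W/m².
Then ln(C/413) = ΔF/5.35 = 3.7931/5.35 = 0.70899.
So C = 413 × e^0.70899 = 413 × 2.03194 = 839.19 ppm.

C ≈ 839 ppm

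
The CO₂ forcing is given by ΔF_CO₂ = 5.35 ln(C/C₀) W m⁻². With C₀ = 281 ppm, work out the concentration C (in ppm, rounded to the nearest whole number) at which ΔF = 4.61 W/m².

Set 5.35 ln(C/281) = 4.61, so ln(C/281) = 4.61/5.35 = 0.86168.
Then C/281 = e^0.86168 = 2.36713, giving C = 281 × 2.36713 = 665.16 ppm.

C ≈ 665 ppm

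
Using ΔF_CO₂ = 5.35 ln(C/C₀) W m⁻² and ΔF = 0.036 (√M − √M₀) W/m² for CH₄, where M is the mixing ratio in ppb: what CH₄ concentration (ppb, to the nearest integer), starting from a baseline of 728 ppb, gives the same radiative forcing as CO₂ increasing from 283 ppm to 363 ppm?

CO₂ forcing: 5.35 × ln(363/283) = 5.35 × 0.248956 = 1.33191 W/m².
Set 0.036(√M − √728) = 1.33191: √M = 1.33191/0.036 + √728 = 36.9975 + 26.9815 = 63.9790.
M = (63.9790)² = 4093.31 ppb.

M ≈ 4093 ppb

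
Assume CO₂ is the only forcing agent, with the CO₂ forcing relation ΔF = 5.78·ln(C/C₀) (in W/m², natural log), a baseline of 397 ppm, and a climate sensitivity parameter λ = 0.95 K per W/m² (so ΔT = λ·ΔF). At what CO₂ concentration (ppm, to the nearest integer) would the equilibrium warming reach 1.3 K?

Required forcing: ΔF = ΔT/λ = 1.3/0.95 = 1.3684 W/m².
Then ln(C/397) = ΔF/5.78 = 1.3684/5.78 = 0.23675.
So C = 397 × e^0.23675 = 397 × 1.26712 = 503.05 ppm.

C ≈ 503 ppm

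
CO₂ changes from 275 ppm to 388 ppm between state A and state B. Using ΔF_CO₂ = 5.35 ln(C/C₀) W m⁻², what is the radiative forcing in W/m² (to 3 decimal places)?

CO₂: 5.35 × ln(388/275) = 5.35 × ln(1.41091) = 5.35 × 0.34423 = 1.8416 W/m².

ΔF = 1.842 W/m²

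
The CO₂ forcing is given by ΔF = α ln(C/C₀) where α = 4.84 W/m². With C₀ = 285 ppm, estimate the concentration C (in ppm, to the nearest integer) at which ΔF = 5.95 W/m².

C ≈ 974 ppm

Set 4.84 ln(C/285) = 5.95, so ln(C/285) = 5.95/4.84 = 1.22934.
Then C/285 = e^1.22934 = 3.41897, giving C = 285 × 3.41897 = 974.41 ppm.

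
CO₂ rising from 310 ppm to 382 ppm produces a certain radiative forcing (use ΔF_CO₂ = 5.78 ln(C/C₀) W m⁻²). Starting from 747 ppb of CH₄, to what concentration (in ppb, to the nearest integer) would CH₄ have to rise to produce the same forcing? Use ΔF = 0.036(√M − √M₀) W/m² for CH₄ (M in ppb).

CO₂ forcing: 5.78 × ln(382/310) = 5.78 × 0.208848 = 1.20714 W/m².
Set 0.036(√M − √747) = 1.20714: √M = 1.20714/0.036 + √747 = 33.5317 + 27.3313 = 60.8630.
M = (60.8630)² = 3704.30 ppb.

M ≈ 3704 ppb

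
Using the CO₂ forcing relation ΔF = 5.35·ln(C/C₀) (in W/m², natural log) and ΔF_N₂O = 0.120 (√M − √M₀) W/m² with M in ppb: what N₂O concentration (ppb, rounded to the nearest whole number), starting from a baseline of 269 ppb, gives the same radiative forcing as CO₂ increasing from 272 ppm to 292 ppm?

M ≈ 383 ppb

CO₂ forcing: 5.35 × ln(292/272) = 5.35 × 0.070952 = 0.37959 W/m².
Set 0.120(√M − √269) = 0.37959: √M = 0.37959/0.120 + √269 = 3.1633 + 16.4012 = 19.5645.
M = (19.5645)² = 382.77 ppb.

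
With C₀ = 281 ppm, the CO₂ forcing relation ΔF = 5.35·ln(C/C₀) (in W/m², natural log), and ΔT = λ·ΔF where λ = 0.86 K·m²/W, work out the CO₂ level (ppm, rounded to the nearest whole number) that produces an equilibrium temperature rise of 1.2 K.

Required forcing: ΔF = ΔT/λ = 1.2/0.86 = 1.3953 W/m².
Then ln(C/281) = ΔF/5.35 = 1.3953/5.35 = 0.26080.
So C = 281 × e^0.26080 = 281 × 1.29797 = 364.73 ppm.

C ≈ 365 ppm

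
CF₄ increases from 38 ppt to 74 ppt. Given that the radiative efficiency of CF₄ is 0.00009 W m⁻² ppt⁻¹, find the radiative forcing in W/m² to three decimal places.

ΔF = 0.003 W/m²

CF₄: ΔF = 0.00009 × (74 − 38) = 0.00009 × 36 = 0.0032 W/m².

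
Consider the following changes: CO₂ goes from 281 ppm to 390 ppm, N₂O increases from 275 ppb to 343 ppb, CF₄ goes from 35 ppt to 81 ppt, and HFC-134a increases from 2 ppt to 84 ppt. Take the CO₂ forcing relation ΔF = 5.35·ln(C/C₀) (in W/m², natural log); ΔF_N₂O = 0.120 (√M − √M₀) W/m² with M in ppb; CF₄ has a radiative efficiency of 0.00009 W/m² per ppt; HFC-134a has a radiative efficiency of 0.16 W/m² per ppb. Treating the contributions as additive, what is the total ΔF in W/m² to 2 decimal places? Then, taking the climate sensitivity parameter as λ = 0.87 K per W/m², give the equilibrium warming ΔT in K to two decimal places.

ΔF = 2.00 W/m²; ΔT = 1.74 K

CO₂: 5.35 × ln(390/281) = 5.35 × ln(1.38790) = 5.35 × 0.32779 = 1.7537 W/m².
N₂O: 0.120 × (√343 − √275) = 0.120 × (18.5203 − 16.5831) = 0.120 × 1.9372 = 0.2325 W/m².
CF₄: ΔF = 0.00009 × (81 − 35) = 0.00009 × 46 = 0.0041 W/m².
HFC-134a: Δ = 84 − 2 = 82 ppt = 0.082 ppb; ΔF = 0.16 × 0.082 = 0.0131 W/m².
Total ΔF = 1.7537 + 0.2325 + 0.0041 + 0.0131 = 2.0034 W/m².
ΔT = λ ΔF = 0.87 × 2.00 = 1.7400 K.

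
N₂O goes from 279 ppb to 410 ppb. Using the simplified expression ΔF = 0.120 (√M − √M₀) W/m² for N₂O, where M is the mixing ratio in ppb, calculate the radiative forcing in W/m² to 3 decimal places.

N₂O: 0.120 × (√410 − √279) = 0.120 × (20.2485 − 16.7033) = 0.120 × 3.5452 = 0.4254 W/m².

ΔF = 0.425 W/m²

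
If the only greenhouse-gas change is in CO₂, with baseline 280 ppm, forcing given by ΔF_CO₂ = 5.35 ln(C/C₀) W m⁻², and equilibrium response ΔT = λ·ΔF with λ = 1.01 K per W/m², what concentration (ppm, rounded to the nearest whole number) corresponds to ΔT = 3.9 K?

C ≈ 576 ppm

Required forcing: ΔF = ΔT/λ = 3.9/1.01 = 3.8614 W/m².
Then ln(C/280) = ΔF/5.35 = 3.8614/5.35 = 0.72176.
So C = 280 × e^0.72176 = 280 × 2.05805 = 576.25 ppm.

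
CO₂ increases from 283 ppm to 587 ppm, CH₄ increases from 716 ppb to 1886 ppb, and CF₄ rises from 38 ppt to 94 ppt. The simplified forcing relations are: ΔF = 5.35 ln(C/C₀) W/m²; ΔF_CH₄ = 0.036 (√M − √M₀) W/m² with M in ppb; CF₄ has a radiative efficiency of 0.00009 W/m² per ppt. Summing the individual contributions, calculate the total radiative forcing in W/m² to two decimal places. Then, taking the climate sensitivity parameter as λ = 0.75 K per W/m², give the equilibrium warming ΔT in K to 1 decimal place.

CO₂: 5.35 × ln(587/283) = 5.35 × ln(2.07420) = 5.35 × 0.72958 = 3.9033 W/m².
CH₄: 0.036 × (√1886 − √716) = 0.036 × (43.4281 − 26.7582) = 0.036 × 16.6699 = 0.6001 W/m².
CF₄: ΔF = 0.00009 × (94 − 38) = 0.00009 × 56 = 0.0050 W/m².
Total ΔF = 3.9033 + 0.6001 + 0.0050 = 4.5084 W/m².
ΔT = λ ΔF = 0.75 × 4.51 = 3.3825 K.

ΔF = 4.51 W/m²; ΔT = 3.4 K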